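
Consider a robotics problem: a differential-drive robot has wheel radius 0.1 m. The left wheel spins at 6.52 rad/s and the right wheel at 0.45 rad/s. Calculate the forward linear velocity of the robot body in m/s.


v = r*(wR + wL)/2 = 0.1*(0.45 + 6.52)/2 = 0.3485

0.3485 m/s


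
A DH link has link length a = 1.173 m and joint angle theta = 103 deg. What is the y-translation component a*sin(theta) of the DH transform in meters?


a*sin(theta) = 1.173*sin(103 deg) = 1.1429

1.1429 m


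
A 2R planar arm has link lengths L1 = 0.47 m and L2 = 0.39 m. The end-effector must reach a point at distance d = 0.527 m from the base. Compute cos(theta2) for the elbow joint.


cos(th2) = (d^2 - L1^2 - L2^2)/(2*L1*L2) = (0.527^2 - 0.47^2 - 0.39^2)/(2*0.47*0.39) = -0.2599

-0.2599


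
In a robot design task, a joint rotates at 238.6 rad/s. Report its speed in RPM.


RPM = 238.6 * 60/(2*pi) = 2278.4622

2278.4622 RPM


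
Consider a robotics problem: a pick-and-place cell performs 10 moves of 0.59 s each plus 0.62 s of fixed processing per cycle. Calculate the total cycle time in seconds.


T = 10*0.59 + 0.62 = 6.5200

6.5200 s


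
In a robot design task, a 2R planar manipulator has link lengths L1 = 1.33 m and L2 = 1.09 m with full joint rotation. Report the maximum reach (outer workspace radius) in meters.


r_max = L1 + L2 = 1.33 + 1.09 = 2.4200

2.4200 m


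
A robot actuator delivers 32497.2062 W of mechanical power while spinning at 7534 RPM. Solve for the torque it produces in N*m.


omega = 7534 * 2*pi/60 = 788.958635 rad/s
tau = P / omega = 32497.2062 / 788.958635 = 41.1900

41.1900 N*m


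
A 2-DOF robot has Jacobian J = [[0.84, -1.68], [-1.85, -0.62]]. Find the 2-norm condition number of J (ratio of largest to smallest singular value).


JJ^T eigenvalues: trace(JJ^T) = 7.3349, det(JJ^T) = det(J)^2 = 13.16818944
s_max^2 = (7.3349 + sqrt(1.12800025))/2 = 4.19848678
s_min^2 = (7.3349 - sqrt(1.12800025))/2 = 3.13641322
kappa = s_max/s_min = sqrt(4.19848678/3.13641322) = 1.1570

1.1570


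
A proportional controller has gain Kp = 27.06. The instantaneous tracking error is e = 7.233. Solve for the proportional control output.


u_P = Kp * e = 27.06 * 7.233 = 195.7250

195.7250


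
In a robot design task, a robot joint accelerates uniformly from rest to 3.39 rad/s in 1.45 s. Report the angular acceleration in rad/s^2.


alpha = delta_omega / t = 3.39 / 1.45 = 2.3379

2.3379 rad/s^2


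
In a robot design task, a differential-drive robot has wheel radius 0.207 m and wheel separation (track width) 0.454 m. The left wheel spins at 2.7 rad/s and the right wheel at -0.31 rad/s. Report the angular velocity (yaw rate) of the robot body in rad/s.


omega = r*(wR - wL)/L = 0.207*(-0.31 - (2.7))/0.454 = -1.3724

-1.3724 rad/s


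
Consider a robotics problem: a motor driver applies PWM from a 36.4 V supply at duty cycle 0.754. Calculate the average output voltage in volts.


V_avg = V_supply * D = 36.4*0.754 = 27.4456

27.4456 V


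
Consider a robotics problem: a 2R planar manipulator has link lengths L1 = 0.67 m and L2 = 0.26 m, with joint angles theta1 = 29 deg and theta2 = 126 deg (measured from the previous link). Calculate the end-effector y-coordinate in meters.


y = L1*sin(th1) + L2*sin(th1+th2) = 0.67*sin(29 deg) + 0.26*sin(155 deg) = 0.4347

0.4347 m


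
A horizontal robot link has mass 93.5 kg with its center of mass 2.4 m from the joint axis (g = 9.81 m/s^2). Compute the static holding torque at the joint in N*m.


tau = m*g*L = 93.5 * 9.81 * 2.4 = 2201.3640

2201.3640 N*m


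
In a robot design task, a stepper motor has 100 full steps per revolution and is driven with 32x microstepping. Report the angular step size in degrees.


step = 360/(100*32) = 360/3200 = 0.1125

0.1125 degrees


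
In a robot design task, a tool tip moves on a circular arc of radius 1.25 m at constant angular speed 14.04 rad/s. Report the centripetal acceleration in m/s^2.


a_c = omega^2 * r = 14.04^2 * 1.25 = 246.4020

246.4020 m/s^2


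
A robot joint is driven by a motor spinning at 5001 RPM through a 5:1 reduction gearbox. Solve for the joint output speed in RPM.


omega_joint = omega_motor / N = 5001 / 5 = 1000.2000

1000.2000 RPM


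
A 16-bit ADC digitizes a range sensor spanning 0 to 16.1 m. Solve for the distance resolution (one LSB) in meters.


res = range / 2^n = 16.1/2^16 = 16.1/65536 = 2.4567e-04

2.4567e-04 m


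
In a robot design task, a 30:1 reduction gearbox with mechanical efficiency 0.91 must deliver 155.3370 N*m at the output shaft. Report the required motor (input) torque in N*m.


tau_in = tau_out / (N * eta) = 155.3370 / (30 * 0.91) = 5.6900

5.6900 N*m


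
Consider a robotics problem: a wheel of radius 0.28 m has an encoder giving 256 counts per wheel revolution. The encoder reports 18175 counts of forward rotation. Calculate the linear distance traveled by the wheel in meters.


revs = 18175/256 = 70.996094
d = revs * 2*pi*r = 70.996094 * 2*pi*0.28 = 124.9029

124.9029 m


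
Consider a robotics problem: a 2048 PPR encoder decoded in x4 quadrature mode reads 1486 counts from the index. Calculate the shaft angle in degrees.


angle = counts * 360 / (PPR*4) = 1486 * 360 / 8192 = 65.3027

65.3027 degrees


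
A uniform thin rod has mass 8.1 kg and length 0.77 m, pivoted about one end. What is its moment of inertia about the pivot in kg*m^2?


I = (1/3)*m*L^2 = (1/3)*8.1*0.77^2 = 1.6008

1.6008 kg*m^2


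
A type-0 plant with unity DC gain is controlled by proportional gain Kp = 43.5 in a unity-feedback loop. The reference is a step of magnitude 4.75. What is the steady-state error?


e_ss = R/(1 + Kp) = 4.75/(1 + 43.5) = 4.75/44.5000 = 0.1067

0.1067


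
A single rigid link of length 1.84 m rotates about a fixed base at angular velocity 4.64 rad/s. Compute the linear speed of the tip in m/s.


v = L*omega = 1.84 * 4.64 = 8.5376

8.5376 m/s


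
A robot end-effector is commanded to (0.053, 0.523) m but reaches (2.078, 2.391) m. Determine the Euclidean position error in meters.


dx = 2.078 - (0.053) = 2.0250, dy = 2.391 - (0.523) = 1.8680
err = sqrt(4.100625 + 3.489424) = 2.7550

2.7550 m


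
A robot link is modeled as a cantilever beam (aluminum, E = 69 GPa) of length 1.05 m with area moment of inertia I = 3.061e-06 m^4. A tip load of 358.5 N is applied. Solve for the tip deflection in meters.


delta = F*L^3/(3*E*I) = 358.5*1.05^3/(3*6.900e+10*3.061e-06)
      = 415.0085625/633627 = 6.5497e-04

6.5497e-04 m


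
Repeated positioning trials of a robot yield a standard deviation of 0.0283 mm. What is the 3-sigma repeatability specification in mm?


repeatability = 3*sigma = 3*0.0283 = 0.0849

0.0849 mm


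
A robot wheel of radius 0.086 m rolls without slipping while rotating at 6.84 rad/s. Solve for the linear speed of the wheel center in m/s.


v = omega * r = 6.84 * 0.086 = 0.5882

0.5882 m/s


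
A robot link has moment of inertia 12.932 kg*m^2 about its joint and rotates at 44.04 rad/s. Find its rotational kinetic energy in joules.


KE = (1/2)*I*omega^2 = 0.5*12.932*44.04^2 = 12540.9467

12540.9467 J


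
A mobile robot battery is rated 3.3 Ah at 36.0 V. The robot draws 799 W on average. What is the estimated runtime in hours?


E = 3.3*36.0 = 118.8000 Wh
t = E/P = 118.8000/799 = 0.1487

0.1487 hours


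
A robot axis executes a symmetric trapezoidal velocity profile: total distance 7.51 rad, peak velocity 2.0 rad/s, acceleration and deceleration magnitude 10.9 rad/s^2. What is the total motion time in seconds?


t_acc = v/a = 2.0/10.9 = 0.183486 s
d_acc = v^2/(2a) = 0.183486 rad (each ramp)
d_cruise = 7.51 - 2*0.183486 = 7.143028 rad
t_cruise = 7.143028/2.0 = 3.571514 s
t_total = 2*0.183486 + 3.571514 = 3.9385

3.9385 s


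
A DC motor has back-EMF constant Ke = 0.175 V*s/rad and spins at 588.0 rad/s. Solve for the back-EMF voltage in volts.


V_emf = Ke * omega = 0.175*588.0 = 102.9000

102.9000 V


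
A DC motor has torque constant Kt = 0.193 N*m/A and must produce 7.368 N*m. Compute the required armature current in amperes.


I = tau / Kt = 7.368/0.193 = 38.1762

38.1762 A


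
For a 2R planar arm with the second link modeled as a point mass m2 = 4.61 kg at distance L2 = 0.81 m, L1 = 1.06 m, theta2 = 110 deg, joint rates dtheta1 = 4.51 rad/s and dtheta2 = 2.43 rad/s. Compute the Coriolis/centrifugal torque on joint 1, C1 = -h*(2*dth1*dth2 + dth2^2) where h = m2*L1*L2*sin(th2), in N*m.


h = m2*L1*L2*sin(th2) = 4.61*1.06*0.81*sin(110 deg) = 3.719441
C1 = -h*(2*4.51*2.43 + 2.43^2) = -3.719441*27.8235 = -103.4879

-103.4879 N*m


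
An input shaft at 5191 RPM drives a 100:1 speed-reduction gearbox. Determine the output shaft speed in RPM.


omega_out = omega_in / N = 5191 / 100 = 51.9100

51.9100 RPM


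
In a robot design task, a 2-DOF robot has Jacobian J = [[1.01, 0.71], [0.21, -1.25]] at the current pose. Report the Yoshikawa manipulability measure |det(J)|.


det(J) = 1.01*-1.25 - (0.71)*(0.21) = -1.4116
|det(J)| = 1.4116

1.4116


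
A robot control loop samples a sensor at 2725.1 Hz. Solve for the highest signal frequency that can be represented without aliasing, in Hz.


f_max = f_s/2 = 2725.1/2 = 1362.5500

1362.5500 Hz


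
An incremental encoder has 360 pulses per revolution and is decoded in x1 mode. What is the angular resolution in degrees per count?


resolution = 360 / (PPR * 1) = 360 / 360 = 1.0000

1.0000 degrees


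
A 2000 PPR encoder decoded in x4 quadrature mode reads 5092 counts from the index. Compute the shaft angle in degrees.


angle = counts * 360 / (PPR*4) = 5092 * 360 / 8000 = 229.1400

229.1400 degrees


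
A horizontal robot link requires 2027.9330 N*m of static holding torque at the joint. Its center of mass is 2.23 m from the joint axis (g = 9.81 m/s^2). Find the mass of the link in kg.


m = tau / (g*L) = 2027.9330 / (9.81 * 2.23) = 92.7000

92.7000 kg


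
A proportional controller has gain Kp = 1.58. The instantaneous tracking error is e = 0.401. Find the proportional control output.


u_P = Kp * e = 1.58 * 0.401 = 0.6336

0.6336


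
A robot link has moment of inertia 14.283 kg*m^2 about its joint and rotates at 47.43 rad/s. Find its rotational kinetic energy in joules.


KE = (1/2)*I*omega^2 = 0.5*14.283*47.43^2 = 16065.5534

16065.5534 J


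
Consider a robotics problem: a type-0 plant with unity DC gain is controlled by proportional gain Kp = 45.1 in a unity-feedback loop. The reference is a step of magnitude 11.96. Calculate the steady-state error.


e_ss = R/(1 + Kp) = 11.96/(1 + 45.1) = 11.96/46.1000 = 0.2594

0.2594


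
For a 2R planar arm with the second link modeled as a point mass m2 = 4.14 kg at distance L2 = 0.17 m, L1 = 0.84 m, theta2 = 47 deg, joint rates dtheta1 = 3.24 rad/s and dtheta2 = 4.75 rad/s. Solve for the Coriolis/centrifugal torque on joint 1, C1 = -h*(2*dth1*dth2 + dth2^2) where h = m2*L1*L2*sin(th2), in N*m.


h = m2*L1*L2*sin(th2) = 4.14*0.84*0.17*sin(47 deg) = 0.432370
C1 = -h*(2*3.24*4.75 + 4.75^2) = -0.432370*53.3425 = -23.0637

-23.0637 N*m


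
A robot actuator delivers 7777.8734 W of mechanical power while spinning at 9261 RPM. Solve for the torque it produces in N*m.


omega = 9261 * 2*pi/60 = 969.809652 rad/s
tau = P / omega = 7777.8734 / 969.809652 = 8.0200

8.0200 N*m


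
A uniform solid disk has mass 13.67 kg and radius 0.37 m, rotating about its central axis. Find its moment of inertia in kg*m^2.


I = (1/2)*m*R^2 = 0.5*13.67*0.37^2 = 0.9357

0.9357 kg*m^2


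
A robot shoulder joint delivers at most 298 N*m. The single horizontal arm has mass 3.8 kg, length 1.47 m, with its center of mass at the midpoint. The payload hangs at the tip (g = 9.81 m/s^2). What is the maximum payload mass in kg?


tau_arm = m_arm*g*(L/2) = 3.8*9.81*1.47/2 = 27.3993 N*m
tau_payload = tau_max - tau_arm = 298 - 27.3993 = 270.6007
m_payload = tau_payload / (g*L) = 270.6007 / (9.81*1.47) = 18.7647

18.7647 kg


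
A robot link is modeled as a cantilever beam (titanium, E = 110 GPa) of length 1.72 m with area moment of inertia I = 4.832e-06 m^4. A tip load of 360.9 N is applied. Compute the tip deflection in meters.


delta = F*L^3/(3*E*I) = 360.9*1.72^3/(3*1.100e+11*4.832e-06)
      = 1836.4208832/1594560 = 0.0012

0.0012 m


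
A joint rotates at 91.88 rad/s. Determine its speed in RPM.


RPM = 91.88 * 60/(2*pi) = 877.3894

877.3894 RPM


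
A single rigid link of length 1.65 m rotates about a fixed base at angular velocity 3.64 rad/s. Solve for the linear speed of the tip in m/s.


v = L*omega = 1.65 * 3.64 = 6.0060

6.0060 m/s


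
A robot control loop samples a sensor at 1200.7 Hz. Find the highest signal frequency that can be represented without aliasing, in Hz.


f_max = f_s/2 = 1200.7/2 = 600.3500

600.3500 Hz


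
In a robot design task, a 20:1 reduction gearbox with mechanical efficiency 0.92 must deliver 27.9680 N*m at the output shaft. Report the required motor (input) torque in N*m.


tau_in = tau_out / (N * eta) = 27.9680 / (20 * 0.92) = 1.5200

1.5200 N*m


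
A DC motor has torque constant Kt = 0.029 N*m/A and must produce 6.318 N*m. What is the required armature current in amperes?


I = tau / Kt = 6.318/0.029 = 217.8621

217.8621 A


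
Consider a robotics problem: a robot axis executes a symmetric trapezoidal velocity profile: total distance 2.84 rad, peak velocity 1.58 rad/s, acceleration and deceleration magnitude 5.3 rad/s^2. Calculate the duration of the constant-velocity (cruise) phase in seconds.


t_acc = v/a = 0.298113 s, d_acc = v^2/(2a) = 0.235509 rad each
d_cruise = 2.84 - 2*0.235509 = 2.368982 rad
t_cruise = d_cruise/v = 2.368982/1.58 = 1.4994

1.4994 s


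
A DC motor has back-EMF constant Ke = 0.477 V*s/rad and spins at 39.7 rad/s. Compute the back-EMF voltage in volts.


V_emf = Ke * omega = 0.477*39.7 = 18.9369

18.9369 V


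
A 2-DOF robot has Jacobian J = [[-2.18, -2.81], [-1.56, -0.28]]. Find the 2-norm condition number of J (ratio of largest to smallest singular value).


JJ^T eigenvalues: trace(JJ^T) = 15.1605, det(JJ^T) = det(J)^2 = 14.23703824
s_max^2 = (15.1605 + sqrt(172.89260729))/2 = 14.15468167
s_min^2 = (15.1605 - sqrt(172.89260729))/2 = 1.00581833
kappa = s_max/s_min = sqrt(14.15468167/1.00581833) = 3.7514

3.7514


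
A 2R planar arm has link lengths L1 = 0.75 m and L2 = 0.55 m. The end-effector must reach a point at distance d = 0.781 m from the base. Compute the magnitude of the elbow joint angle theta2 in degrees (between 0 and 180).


cos(th2) = (d^2 - L1^2 - L2^2)/(2*L1*L2) = (0.781^2 - 0.75^2 - 0.55^2)/(2*0.75*0.55) = -0.30913818
th2 = acos(-0.30913818) = 108.0073 deg

108.0073 degrees


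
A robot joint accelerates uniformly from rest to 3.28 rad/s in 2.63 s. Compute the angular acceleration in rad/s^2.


alpha = delta_omega / t = 3.28 / 2.63 = 1.2471

1.2471 rad/s^2


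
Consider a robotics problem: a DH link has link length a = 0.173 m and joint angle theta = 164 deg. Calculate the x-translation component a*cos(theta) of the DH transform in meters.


a*cos(theta) = 0.173*cos(164 deg) = -0.1663

-0.1663 m


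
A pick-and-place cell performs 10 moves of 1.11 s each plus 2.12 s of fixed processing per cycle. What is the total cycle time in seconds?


T = 10*1.11 + 2.12 = 13.2200

13.2200 s


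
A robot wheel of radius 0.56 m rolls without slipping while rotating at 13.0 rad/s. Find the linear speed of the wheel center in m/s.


v = omega * r = 13.0 * 0.56 = 7.2800

7.2800 m/s


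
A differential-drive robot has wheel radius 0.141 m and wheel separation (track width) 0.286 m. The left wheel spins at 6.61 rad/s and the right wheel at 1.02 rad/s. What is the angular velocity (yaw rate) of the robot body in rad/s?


omega = r*(wR - wL)/L = 0.141*(1.02 - (6.61))/0.286 = -2.7559

-2.7559 rad/s


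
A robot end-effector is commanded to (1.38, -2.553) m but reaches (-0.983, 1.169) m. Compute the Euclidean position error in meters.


dx = -0.983 - (1.38) = -2.3630, dy = 1.169 - (-2.553) = 3.7220
err = sqrt(5.583769 + 13.853284) = 4.4087

4.4087 m


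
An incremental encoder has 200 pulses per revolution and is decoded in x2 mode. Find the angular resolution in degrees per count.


resolution = 360 / (PPR * 2) = 360 / 400 = 0.9000

0.9000 degrees


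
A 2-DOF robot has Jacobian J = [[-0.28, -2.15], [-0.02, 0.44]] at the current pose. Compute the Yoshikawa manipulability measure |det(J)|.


det(J) = -0.28*0.44 - (-2.15)*(-0.02) = -0.1662
|det(J)| = 0.1662

0.1662


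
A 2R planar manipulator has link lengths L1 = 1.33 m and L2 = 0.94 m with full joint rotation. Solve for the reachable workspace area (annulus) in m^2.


r_max = L1 + L2 = 2.2700, r_min = |L1 - L2| = 0.3900
A = pi*(r_max^2 - r_min^2) = pi*(5.1529 - 0.1521) = 15.7105

15.7105 m^2


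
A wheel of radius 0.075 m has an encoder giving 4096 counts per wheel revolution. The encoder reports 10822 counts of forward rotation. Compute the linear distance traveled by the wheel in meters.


revs = 10822/4096 = 2.642090
d = revs * 2*pi*r = 2.642090 * 2*pi*0.075 = 1.2451

1.2451 m


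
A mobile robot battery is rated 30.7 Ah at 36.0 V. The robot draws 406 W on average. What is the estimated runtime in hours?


E = 30.7*36.0 = 1105.2000 Wh
t = E/P = 1105.2000/406 = 2.7222

2.7222 hours


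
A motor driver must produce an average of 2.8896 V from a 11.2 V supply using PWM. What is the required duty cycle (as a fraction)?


D = V_avg/V_supply = 2.8896/11.2 = 0.2580

0.2580


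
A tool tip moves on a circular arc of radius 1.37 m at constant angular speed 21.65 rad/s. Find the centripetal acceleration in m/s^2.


a_c = omega^2 * r = 21.65^2 * 1.37 = 642.1498

642.1498 m/s^2


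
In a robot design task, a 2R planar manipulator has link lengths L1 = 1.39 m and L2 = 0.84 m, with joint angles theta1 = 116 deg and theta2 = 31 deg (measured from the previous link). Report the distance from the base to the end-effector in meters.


x = L1*cos(th1) + L2*cos(th1+th2) = -1.313819
y = L1*sin(th1) + L2*sin(th1+th2) = 1.706821
d = sqrt(x^2 + y^2) = sqrt(1.726120 + 2.913238) = 2.1539

2.1539 m


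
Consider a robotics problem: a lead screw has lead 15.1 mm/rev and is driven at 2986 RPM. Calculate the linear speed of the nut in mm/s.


v = lead * (RPM/60) = 15.1*2986/60 = 751.4767

751.4767 mm/s


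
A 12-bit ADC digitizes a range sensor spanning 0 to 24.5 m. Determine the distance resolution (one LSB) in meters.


res = range / 2^n = 24.5/2^12 = 24.5/4096 = 0.0060

0.0060 m


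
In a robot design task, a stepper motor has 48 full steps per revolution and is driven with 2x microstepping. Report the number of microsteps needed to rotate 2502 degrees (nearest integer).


step_size = 360/(48*2) = 360/96 = 3.750000 deg
n = 2502/(360/96) = 2502*96/360 = 667.2000 -> 667

667 steps


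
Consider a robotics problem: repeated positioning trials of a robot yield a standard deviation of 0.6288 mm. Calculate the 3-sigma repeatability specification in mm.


repeatability = 3*sigma = 3*0.6288 = 1.8864

1.8864 mm


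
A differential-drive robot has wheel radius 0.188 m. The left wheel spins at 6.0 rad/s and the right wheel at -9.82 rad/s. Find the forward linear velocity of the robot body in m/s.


v = r*(wR + wL)/2 = 0.188*(-9.82 + 6.0)/2 = -0.3591

-0.3591 m/s


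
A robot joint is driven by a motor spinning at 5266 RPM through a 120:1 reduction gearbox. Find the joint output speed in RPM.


omega_joint = omega_motor / N = 5266 / 120 = 43.8833

43.8833 RPM


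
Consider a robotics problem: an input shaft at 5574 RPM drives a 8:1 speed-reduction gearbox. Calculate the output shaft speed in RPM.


omega_out = omega_in / N = 5574 / 8 = 696.7500

696.7500 RPM


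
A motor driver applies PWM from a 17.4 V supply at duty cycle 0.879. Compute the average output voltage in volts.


V_avg = V_supply * D = 17.4*0.879 = 15.2946

15.2946 V


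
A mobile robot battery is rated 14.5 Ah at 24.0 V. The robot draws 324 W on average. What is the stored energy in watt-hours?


E = capacity * V = 14.5*24.0 = 348.0000

348.0000 Wh


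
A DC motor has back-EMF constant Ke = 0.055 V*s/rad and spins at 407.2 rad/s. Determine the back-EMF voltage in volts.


V_emf = Ke * omega = 0.055*407.2 = 22.3960

22.3960 V


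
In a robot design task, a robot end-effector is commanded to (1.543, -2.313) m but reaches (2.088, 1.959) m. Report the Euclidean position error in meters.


dx = 2.088 - (1.543) = 0.5450, dy = 1.959 - (-2.313) = 4.2720
err = sqrt(0.297025 + 18.249984) = 4.3066

4.3066 m


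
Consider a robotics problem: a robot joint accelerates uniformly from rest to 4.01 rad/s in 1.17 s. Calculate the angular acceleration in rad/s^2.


alpha = delta_omega / t = 4.01 / 1.17 = 3.4274

3.4274 rad/s^2


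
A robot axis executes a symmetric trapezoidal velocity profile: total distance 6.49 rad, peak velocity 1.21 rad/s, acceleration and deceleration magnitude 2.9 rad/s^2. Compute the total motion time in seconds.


t_acc = v/a = 1.21/2.9 = 0.417241 s
d_acc = v^2/(2a) = 0.252431 rad (each ramp)
d_cruise = 6.49 - 2*0.252431 = 5.985138 rad
t_cruise = 5.985138/1.21 = 4.946395 s
t_total = 2*0.417241 + 4.946395 = 5.7809

5.7809 s


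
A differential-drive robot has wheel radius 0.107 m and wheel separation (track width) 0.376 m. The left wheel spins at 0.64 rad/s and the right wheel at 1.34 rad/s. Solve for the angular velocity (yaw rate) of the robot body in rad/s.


omega = r*(wR - wL)/L = 0.107*(1.34 - (0.64))/0.376 = 0.1992

0.1992 rad/s


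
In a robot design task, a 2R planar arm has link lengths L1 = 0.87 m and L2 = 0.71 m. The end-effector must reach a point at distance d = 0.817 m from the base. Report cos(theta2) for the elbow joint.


cos(th2) = (d^2 - L1^2 - L2^2)/(2*L1*L2) = (0.817^2 - 0.87^2 - 0.71^2)/(2*0.87*0.71) = -0.4804

-0.4804


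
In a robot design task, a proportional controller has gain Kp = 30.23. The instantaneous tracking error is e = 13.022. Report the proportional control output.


u_P = Kp * e = 30.23 * 13.022 = 393.6551

393.6551


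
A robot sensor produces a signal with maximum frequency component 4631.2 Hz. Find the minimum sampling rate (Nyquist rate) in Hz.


f_s,min = 2*f_max = 2*4631.2 = 9262.4000

9262.4000 Hz


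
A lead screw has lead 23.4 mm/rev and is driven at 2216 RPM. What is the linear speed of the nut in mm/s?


v = lead * (RPM/60) = 23.4*2216/60 = 864.2400

864.2400 mm/s


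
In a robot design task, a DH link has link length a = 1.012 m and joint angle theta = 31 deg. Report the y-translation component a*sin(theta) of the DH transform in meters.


a*sin(theta) = 1.012*sin(31 deg) = 0.5212

0.5212 m


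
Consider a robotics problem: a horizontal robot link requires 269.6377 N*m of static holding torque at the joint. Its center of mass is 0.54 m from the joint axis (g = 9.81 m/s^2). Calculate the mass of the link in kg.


m = tau / (g*L) = 269.6377 / (9.81 * 0.54) = 50.9000

50.9000 kg


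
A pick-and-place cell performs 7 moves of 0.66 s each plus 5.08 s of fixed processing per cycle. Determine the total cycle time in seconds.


T = 7*0.66 + 5.08 = 9.7000

9.7000 s


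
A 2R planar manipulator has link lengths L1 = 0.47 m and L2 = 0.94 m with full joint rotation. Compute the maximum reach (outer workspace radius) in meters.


r_max = L1 + L2 = 0.47 + 0.94 = 1.4100

1.4100 m


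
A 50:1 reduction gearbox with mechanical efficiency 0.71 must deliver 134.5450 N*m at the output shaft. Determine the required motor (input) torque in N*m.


tau_in = tau_out / (N * eta) = 134.5450 / (50 * 0.71) = 3.7900

3.7900 N*m


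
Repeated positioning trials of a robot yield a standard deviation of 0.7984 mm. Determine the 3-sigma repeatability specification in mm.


repeatability = 3*sigma = 3*0.7984 = 2.3952

2.3952 mm


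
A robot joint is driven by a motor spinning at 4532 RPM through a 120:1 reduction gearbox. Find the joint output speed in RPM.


omega_joint = omega_motor / N = 4532 / 120 = 37.7667

37.7667 RPM


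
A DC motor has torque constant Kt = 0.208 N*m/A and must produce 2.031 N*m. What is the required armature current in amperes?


I = tau / Kt = 2.031/0.208 = 9.7644

9.7644 A


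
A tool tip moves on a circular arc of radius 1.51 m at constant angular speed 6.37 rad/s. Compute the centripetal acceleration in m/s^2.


a_c = omega^2 * r = 6.37^2 * 1.51 = 61.2711

61.2711 m/s^2


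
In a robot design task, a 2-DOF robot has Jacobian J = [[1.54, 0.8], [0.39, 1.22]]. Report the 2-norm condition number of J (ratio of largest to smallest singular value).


JJ^T eigenvalues: trace(JJ^T) = 4.6521, det(JJ^T) = det(J)^2 = 2.45486224
s_max^2 = (4.6521 + sqrt(11.82258545))/2 = 4.04524934
s_min^2 = (4.6521 - sqrt(11.82258545))/2 = 0.60685066
kappa = s_max/s_min = sqrt(4.04524934/0.60685066) = 2.5819

2.5819


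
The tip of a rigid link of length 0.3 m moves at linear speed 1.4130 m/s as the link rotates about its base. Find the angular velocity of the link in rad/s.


omega = v / L = 1.4130 / 0.3 = 4.7100

4.7100 rad/s


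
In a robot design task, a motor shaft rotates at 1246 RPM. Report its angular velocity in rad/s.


omega = 1246 * 2*pi/60 = 130.4808

130.4808 rad/s


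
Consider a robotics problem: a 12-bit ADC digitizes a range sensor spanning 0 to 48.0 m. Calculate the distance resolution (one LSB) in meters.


res = range / 2^n = 48.0/2^12 = 48.0/4096 = 0.0117

0.0117 m


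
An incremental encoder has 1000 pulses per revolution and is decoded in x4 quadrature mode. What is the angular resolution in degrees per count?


resolution = 360 / (PPR * 4) = 360 / 4000 = 0.0900

0.0900 degrees


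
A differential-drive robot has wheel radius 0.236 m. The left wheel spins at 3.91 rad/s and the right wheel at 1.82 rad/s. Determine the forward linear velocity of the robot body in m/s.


v = r*(wR + wL)/2 = 0.236*(1.82 + 3.91)/2 = 0.6761

0.6761 m/s


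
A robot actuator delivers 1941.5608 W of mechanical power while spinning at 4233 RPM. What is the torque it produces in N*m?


omega = 4233 * 2*pi/60 = 443.278723 rad/s
tau = P / omega = 1941.5608 / 443.278723 = 4.3800

4.3800 N*m


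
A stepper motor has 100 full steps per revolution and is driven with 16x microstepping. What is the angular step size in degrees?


step = 360/(100*16) = 360/1600 = 0.2250

0.2250 degrees


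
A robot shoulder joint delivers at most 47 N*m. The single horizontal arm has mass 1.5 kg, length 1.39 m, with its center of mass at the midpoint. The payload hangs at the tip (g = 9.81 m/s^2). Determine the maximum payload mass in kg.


tau_arm = m_arm*g*(L/2) = 1.5*9.81*1.39/2 = 10.2269 N*m
tau_payload = tau_max - tau_arm = 47 - 10.2269 = 36.7731
m_payload = tau_payload / (g*L) = 36.7731 / (9.81*1.39) = 2.6968

2.6968 kg


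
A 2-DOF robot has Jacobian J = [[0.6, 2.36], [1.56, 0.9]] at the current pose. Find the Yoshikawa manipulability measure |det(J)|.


det(J) = 0.6*0.9 - (2.36)*(1.56) = -3.1416
|det(J)| = 3.1416

3.1416


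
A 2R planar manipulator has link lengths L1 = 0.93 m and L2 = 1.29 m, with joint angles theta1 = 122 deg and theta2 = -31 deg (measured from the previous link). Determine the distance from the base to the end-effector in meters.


x = L1*cos(th1) + L2*cos(th1+th2) = -0.515339
y = L1*sin(th1) + L2*sin(th1+th2) = 2.078488
d = sqrt(x^2 + y^2) = sqrt(0.265574 + 4.320112) = 2.1414

2.1414 m


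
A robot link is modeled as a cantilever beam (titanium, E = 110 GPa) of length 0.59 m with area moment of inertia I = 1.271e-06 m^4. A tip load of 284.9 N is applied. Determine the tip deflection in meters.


delta = F*L^3/(3*E*I) = 284.9*0.59^3/(3*1.100e+11*1.271e-06)
      = 58.5124771/419430 = 1.3950e-04

1.3950e-04 m


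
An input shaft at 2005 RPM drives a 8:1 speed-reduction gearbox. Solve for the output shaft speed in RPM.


omega_out = omega_in / N = 2005 / 8 = 250.6250

250.6250 RPM


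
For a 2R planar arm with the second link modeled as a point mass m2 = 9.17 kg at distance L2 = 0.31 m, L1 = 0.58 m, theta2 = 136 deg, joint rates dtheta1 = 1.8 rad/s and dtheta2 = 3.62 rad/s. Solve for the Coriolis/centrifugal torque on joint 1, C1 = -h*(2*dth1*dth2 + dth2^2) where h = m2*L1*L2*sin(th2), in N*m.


h = m2*L1*L2*sin(th2) = 9.17*0.58*0.31*sin(136 deg) = 1.145329
C1 = -h*(2*1.8*3.62 + 3.62^2) = -1.145329*26.1364 = -29.9348

-29.9348 N*m


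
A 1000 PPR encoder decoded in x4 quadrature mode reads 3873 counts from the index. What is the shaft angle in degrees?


angle = counts * 360 / (PPR*4) = 3873 * 360 / 4000 = 348.5700

348.5700 degrees


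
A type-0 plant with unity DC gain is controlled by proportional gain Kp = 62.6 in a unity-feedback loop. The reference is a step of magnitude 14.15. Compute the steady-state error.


e_ss = R/(1 + Kp) = 14.15/(1 + 62.6) = 14.15/63.6000 = 0.2225

0.2225


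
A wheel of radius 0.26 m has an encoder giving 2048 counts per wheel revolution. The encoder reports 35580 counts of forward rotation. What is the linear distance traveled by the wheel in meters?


revs = 35580/2048 = 17.373047
d = revs * 2*pi*r = 17.373047 * 2*pi*0.26 = 28.3811

28.3811 m


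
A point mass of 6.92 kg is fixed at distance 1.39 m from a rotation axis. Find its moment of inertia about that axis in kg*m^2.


I = m*r^2 = 6.92*1.39^2 = 13.3701

13.3701 kg*m^2


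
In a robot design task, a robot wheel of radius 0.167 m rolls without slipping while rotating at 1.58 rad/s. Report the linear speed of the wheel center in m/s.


v = omega * r = 1.58 * 0.167 = 0.2639

0.2639 m/s


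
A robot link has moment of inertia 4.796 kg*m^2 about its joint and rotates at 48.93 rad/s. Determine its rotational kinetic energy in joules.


KE = (1/2)*I*omega^2 = 0.5*4.796*48.93^2 = 5741.1595

5741.1595 J


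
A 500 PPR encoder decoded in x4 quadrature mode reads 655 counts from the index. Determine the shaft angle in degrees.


angle = counts * 360 / (PPR*4) = 655 * 360 / 2000 = 117.9000

117.9000 degrees


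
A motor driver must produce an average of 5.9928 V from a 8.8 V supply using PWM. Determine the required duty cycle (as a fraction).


D = V_avg/V_supply = 5.9928/8.8 = 0.6810

0.6810


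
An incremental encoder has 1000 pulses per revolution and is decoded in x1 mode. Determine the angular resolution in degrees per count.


resolution = 360 / (PPR * 1) = 360 / 1000 = 0.3600

0.3600 degrees


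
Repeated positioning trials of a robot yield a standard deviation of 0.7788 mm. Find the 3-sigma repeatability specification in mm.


repeatability = 3*sigma = 3*0.7788 = 2.3364

2.3364 mm


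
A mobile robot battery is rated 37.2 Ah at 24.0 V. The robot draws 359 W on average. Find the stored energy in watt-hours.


E = capacity * V = 37.2*24.0 = 892.8000

892.8000 Wh


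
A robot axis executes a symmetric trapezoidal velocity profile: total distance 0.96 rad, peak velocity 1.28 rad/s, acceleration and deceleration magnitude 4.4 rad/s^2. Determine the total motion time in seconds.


t_acc = v/a = 1.28/4.4 = 0.290909 s
d_acc = v^2/(2a) = 0.186182 rad (each ramp)
d_cruise = 0.96 - 2*0.186182 = 0.587636 rad
t_cruise = 0.587636/1.28 = 0.459091 s
t_total = 2*0.290909 + 0.459091 = 1.0409

1.0409 s


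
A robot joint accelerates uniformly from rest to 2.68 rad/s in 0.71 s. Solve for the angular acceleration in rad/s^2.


alpha = delta_omega / t = 2.68 / 0.71 = 3.7746

3.7746 rad/s^2


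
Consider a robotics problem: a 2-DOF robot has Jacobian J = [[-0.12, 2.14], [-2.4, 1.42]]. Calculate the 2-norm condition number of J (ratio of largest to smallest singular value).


JJ^T eigenvalues: trace(JJ^T) = 12.3704, det(JJ^T) = det(J)^2 = 24.65718336
s_max^2 = (12.3704 + sqrt(54.39806272))/2 = 9.87295212
s_min^2 = (12.3704 - sqrt(54.39806272))/2 = 2.49744788
kappa = s_max/s_min = sqrt(9.87295212/2.49744788) = 1.9883

1.9883


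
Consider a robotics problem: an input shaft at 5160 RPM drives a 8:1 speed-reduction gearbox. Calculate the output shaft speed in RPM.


omega_out = omega_in / N = 5160 / 8 = 645.0000

645.0000 RPM


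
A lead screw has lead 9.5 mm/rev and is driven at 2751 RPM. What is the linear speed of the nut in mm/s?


v = lead * (RPM/60) = 9.5*2751/60 = 435.5750

435.5750 mm/s


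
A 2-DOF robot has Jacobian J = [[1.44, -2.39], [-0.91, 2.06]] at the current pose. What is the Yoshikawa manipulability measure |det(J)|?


det(J) = 1.44*2.06 - (-2.39)*(-0.91) = 0.7915
|det(J)| = 0.7915

0.7915


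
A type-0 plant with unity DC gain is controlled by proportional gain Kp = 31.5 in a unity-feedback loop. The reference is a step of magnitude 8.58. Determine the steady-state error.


e_ss = R/(1 + Kp) = 8.58/(1 + 31.5) = 8.58/32.5000 = 0.2640

0.2640


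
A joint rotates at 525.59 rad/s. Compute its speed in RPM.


RPM = 525.59 * 60/(2*pi) = 5019.0148

5019.0148 RPM


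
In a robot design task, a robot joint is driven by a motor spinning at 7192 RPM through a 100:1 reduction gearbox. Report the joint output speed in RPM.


omega_joint = omega_motor / N = 7192 / 100 = 71.9200

71.9200 RPM


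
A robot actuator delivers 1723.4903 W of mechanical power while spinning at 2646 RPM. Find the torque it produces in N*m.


omega = 2646 * 2*pi/60 = 277.088472 rad/s
tau = P / omega = 1723.4903 / 277.088472 = 6.2200

6.2200 N*m


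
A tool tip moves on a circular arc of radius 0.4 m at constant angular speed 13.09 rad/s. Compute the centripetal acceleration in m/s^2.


a_c = omega^2 * r = 13.09^2 * 0.4 = 68.5392

68.5392 m/s^2


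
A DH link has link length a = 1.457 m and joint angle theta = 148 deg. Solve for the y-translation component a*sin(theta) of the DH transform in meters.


a*sin(theta) = 1.457*sin(148 deg) = 0.7721

0.7721 m


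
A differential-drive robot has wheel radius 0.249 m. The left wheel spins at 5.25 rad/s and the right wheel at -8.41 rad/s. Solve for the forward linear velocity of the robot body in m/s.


v = r*(wR + wL)/2 = 0.249*(-8.41 + 5.25)/2 = -0.3934

-0.3934 m/s


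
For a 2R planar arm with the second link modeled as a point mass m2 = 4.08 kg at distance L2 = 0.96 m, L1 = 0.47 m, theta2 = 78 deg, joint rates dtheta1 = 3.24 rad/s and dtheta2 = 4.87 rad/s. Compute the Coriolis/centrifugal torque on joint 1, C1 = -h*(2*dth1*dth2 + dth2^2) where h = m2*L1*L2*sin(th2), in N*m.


h = m2*L1*L2*sin(th2) = 4.08*0.47*0.96*sin(78 deg) = 1.800668
C1 = -h*(2*3.24*4.87 + 4.87^2) = -1.800668*55.2745 = -99.5310

-99.5310 N*m


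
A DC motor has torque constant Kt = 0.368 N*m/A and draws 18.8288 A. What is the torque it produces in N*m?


tau = Kt * I = 0.368*18.8288 = 6.9290

6.9290 N*m


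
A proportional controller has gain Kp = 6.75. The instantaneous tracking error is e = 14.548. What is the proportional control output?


u_P = Kp * e = 6.75 * 14.548 = 98.1990

98.1990


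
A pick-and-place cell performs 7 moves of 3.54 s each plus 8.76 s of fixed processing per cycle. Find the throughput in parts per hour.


T_cycle = 7*3.54 + 8.76 = 33.5400 s
rate = 3600/T = 107.3345

107.3345 parts/hour


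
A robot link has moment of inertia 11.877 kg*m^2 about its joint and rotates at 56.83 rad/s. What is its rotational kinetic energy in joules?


KE = (1/2)*I*omega^2 = 0.5*11.877*56.83^2 = 19179.2700

19179.2700 J


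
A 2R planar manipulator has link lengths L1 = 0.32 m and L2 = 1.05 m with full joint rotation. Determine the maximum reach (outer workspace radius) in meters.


r_max = L1 + L2 = 0.32 + 1.05 = 1.3700

1.3700 m


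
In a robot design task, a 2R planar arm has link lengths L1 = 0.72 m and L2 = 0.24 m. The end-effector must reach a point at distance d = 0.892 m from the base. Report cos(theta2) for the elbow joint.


cos(th2) = (d^2 - L1^2 - L2^2)/(2*L1*L2) = (0.892^2 - 0.72^2 - 0.24^2)/(2*0.72*0.24) = 0.6356

0.6356


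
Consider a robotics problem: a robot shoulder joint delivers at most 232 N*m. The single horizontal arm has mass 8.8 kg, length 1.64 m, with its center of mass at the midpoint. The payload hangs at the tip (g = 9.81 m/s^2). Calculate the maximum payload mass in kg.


tau_arm = m_arm*g*(L/2) = 8.8*9.81*1.64/2 = 70.7890 N*m
tau_payload = tau_max - tau_arm = 232 - 70.7890 = 161.2110
m_payload = tau_payload / (g*L) = 161.2110 / (9.81*1.64) = 10.0203

10.0203 kg


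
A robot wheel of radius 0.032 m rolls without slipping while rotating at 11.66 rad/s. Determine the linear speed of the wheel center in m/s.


v = omega * r = 11.66 * 0.032 = 0.3731

0.3731 m/s


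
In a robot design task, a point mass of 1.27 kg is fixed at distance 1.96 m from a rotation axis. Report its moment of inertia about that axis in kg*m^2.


I = m*r^2 = 1.27*1.96^2 = 4.8788

4.8788 kg*m^2


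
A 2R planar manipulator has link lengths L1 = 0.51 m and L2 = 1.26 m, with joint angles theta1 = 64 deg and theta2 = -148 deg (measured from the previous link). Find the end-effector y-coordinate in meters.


y = L1*sin(th1) + L2*sin(th1+th2) = 0.51*sin(64 deg) + 1.26*sin(-84 deg) = -0.7947

-0.7947 m


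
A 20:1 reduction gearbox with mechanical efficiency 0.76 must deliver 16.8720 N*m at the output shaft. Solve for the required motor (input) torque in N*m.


tau_in = tau_out / (N * eta) = 16.8720 / (20 * 0.76) = 1.1100

1.1100 N*m


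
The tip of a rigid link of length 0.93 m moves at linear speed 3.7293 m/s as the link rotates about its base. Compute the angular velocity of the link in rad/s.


omega = v / L = 3.7293 / 0.93 = 4.0100

4.0100 rad/s


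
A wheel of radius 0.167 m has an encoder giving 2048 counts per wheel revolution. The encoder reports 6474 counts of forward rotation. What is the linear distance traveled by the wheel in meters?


revs = 6474/2048 = 3.161133
d = revs * 2*pi*r = 3.161133 * 2*pi*0.167 = 3.3170

3.3170 m


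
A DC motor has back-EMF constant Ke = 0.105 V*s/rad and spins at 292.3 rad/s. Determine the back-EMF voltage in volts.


V_emf = Ke * omega = 0.105*292.3 = 30.6915

30.6915 V


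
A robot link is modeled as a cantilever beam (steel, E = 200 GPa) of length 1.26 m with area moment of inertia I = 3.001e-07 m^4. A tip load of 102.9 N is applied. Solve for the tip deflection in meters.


delta = F*L^3/(3*E*I) = 102.9*1.26^3/(3*2.000e+11*3.001e-07)
      = 205.8386904/180060 = 0.0011

0.0011 m


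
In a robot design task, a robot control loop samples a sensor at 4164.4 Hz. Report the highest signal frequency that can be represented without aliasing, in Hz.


f_max = f_s/2 = 4164.4/2 = 2082.2000

2082.2000 Hz


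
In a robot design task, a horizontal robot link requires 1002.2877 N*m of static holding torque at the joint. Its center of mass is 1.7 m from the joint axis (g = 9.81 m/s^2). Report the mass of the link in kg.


m = tau / (g*L) = 1002.2877 / (9.81 * 1.7) = 60.1000

60.1000 kg


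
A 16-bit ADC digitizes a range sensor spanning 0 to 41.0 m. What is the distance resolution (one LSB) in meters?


res = range / 2^n = 41.0/2^16 = 41.0/65536 = 6.2561e-04

6.2561e-04 m


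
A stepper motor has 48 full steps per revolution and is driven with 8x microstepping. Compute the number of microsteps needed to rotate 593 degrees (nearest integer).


step_size = 360/(48*8) = 360/384 = 0.937500 deg
n = 593/(360/384) = 593*384/360 = 632.5333 -> 633

633 steps


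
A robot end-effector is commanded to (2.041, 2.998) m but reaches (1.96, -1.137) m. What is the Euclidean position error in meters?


dx = 1.96 - (2.041) = -0.0810, dy = -1.137 - (2.998) = -4.1350
err = sqrt(0.006561 + 17.098225) = 4.1358

4.1358 m
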